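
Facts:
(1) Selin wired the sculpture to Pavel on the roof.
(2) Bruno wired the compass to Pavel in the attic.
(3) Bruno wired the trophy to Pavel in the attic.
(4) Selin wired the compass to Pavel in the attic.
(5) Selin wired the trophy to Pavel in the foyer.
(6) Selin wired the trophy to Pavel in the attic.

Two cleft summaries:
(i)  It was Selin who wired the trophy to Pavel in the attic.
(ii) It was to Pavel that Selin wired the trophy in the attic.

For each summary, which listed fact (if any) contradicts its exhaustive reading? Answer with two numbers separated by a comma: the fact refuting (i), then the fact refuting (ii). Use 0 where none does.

(i): focus "Selin". Looking for thing = the trophy, recipient = Pavel, setting = in the attic with some other agent — fact (3) has Bruno there. Refuted.
(ii): focus "Pavel". No fact shares agent = Selin, thing = the trophy, setting = in the attic with a different recipient. 0.

3, 0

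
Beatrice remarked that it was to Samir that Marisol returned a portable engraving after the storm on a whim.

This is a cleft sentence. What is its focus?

In an it-cleft "It was X that/who ...", the clefted constituent X is the focus; the that/who-clause expresses the presupposed open proposition.
Here the focus is "to Samir". The backgrounded (presupposed) material includes "Marisol", "a portable engraving", "after the storm" and "on a whim".

to Samir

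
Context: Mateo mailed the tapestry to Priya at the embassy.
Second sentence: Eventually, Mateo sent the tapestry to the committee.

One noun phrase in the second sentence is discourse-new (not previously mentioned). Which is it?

the committee

"Mateo" and "the tapestry" in the second sentence are given — already mentioned in the context.
"the committee" has no antecedent in the context; it is discourse-new.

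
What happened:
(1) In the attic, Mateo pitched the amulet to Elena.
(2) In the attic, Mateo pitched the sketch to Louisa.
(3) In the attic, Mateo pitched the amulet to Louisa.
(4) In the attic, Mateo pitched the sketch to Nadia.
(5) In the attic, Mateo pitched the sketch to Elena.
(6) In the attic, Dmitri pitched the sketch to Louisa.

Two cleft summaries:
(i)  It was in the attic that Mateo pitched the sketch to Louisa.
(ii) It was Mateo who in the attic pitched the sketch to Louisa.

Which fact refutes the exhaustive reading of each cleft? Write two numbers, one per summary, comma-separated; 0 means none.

0, 6

Summary (i) focuses "in the attic" (the setting); background same agent, thing, recipient (Mateo / the sketch / Louisa). No fact matches that background with a different setting, so 0.
Summary (ii) focuses "Mateo" (the agent); background same thing, recipient, setting (the sketch / Louisa / in the attic). Fact (6) matches that background with agent = Dmitri — refutes (ii).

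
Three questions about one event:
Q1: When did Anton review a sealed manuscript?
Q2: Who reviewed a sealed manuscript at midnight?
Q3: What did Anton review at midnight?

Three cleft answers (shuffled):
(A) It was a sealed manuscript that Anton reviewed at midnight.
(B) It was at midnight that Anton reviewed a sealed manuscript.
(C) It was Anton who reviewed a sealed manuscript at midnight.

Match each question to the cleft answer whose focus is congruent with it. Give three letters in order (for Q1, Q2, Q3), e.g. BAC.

Q1 asks about the time; cleft (B) focuses "at midnight", which is the time — so Q1 → B.
Q2 asks about the subject (agent); cleft (C) focuses "Anton", which is the subject (agent) — so Q2 → C.
Q3 asks about the direct object; cleft (A) focuses "a sealed manuscript", which is the direct object — so Q3 → A.
Mapping: Q1→B, Q2→C, Q3→A.

BCA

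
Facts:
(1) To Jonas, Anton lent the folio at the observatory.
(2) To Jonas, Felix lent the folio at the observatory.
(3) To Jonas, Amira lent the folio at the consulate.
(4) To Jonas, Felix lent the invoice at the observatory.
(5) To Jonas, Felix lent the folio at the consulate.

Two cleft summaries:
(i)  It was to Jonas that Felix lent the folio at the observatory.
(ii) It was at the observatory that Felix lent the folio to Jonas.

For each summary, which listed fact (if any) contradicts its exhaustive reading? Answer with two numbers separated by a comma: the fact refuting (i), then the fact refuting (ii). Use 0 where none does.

Summary (i) focuses "Jonas" (the recipient); background agent = Felix, thing = the folio, setting = at the observatory. No fact matches that background with a different recipient, so 0.
Summary (ii) focuses "at the observatory" (the setting); background agent = Felix, thing = the folio, recipient = Jonas. Fact (5) matches that background with setting = at the consulate — refutes (ii).

0, 5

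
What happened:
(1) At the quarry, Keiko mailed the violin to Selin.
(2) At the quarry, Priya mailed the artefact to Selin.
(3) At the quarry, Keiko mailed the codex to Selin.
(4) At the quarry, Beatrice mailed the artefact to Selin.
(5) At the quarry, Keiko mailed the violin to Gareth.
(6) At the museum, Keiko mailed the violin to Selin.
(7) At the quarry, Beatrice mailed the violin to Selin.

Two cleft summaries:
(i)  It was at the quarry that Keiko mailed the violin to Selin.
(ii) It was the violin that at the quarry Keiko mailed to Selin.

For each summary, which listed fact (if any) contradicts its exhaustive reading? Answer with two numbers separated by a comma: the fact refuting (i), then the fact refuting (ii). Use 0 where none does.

Summary (i) focuses "at the quarry" (the setting); background agent = Keiko, thing = the violin, recipient = Selin. Fact (6) matches that background with setting = at the museum — refutes (i).
Summary (ii) focuses "the violin" (the thing); background agent = Keiko, recipient = Selin, setting = at the quarry. Fact (3) matches that background with thing = the codex — refutes (ii).

6, 3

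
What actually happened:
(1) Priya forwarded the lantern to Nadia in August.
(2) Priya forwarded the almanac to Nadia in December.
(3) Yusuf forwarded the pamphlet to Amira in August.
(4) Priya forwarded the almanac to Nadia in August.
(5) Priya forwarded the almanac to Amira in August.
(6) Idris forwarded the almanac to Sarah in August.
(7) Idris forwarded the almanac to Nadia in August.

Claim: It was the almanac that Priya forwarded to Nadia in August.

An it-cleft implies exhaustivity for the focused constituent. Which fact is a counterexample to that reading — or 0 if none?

The cleft puts "the almanac" in focus and presupposes the open proposition with agent = Priya, recipient = Nadia, setting = in August.
Exhaustivity: the almanac is the only thing satisfying that background.
Fact (1) shares the background but with thing = the lantern; exhaustivity is violated.

1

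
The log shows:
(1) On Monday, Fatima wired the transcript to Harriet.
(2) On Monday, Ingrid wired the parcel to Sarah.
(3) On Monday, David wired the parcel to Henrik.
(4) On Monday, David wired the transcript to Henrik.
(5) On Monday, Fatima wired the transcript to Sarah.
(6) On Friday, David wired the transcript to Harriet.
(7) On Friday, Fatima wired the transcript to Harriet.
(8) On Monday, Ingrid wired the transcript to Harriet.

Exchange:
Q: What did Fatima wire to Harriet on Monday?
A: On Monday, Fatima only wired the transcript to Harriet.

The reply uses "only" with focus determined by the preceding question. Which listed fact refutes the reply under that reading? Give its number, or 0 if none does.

The question "What did ...?" targets the thing, so in the reply the focus falls on "the transcript".
"Only" then excludes alternative things while the background — agent = Fatima, recipient = Harriet, setting = on Monday — is held fixed.
No listed fact shares that background with another thing. Nothing contradicts the reply.
(Fact (5) would refute a reading with focus on the recipient — but that is not what the question asks.)

0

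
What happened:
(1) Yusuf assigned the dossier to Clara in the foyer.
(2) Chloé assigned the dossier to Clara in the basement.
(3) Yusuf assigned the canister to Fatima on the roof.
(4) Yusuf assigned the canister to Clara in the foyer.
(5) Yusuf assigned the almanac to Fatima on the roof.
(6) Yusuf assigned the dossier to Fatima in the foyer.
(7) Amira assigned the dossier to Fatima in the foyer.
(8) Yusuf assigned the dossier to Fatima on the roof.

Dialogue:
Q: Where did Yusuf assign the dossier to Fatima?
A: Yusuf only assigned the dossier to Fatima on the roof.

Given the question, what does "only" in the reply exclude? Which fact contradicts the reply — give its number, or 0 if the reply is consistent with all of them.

6

The question "Where did ...?" targets the setting, so in the reply the focus falls on "on the roof".
So "only" ranges over settings; the rest (agent = Yusuf, thing = the dossier, recipient = Fatima) is presupposed.
Fact (6) shares the background with a different setting (in the foyer) — counterexample.
(Fact (3) would refute a reading with focus on the thing — but that is not what the question asks.)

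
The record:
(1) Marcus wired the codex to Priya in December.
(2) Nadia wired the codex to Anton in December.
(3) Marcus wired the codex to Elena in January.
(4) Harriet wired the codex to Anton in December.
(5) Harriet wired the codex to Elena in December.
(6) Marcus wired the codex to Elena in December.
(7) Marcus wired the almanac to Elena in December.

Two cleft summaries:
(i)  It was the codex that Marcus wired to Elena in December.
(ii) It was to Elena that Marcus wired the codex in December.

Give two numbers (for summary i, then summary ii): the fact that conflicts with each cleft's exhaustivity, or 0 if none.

Summary (i) focuses "the codex" (the thing); background same agent, recipient, setting (Marcus / Elena / in December). Fact (7) matches that background with thing = the almanac — refutes (i).
Summary (ii) focuses "Elena" (the recipient); background same agent, thing, setting (Marcus / the codex / in December). Fact (1) matches that background with recipient = Priya — refutes (ii).

7, 1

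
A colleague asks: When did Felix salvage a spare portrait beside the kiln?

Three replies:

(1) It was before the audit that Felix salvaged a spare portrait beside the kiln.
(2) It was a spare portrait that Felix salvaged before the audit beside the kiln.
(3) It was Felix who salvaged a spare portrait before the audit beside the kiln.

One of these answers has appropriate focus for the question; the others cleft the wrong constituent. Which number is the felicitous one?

1

The question word "when" targets the time.
Option (1) clefts "before the audit" — that matches what the question asks about.
Option (2) clefts "a spare portrait" — the direct object, not what was asked.
Option (3) clefts "Felix" — the subject (agent), not what was asked.
So the congruent reply is (1).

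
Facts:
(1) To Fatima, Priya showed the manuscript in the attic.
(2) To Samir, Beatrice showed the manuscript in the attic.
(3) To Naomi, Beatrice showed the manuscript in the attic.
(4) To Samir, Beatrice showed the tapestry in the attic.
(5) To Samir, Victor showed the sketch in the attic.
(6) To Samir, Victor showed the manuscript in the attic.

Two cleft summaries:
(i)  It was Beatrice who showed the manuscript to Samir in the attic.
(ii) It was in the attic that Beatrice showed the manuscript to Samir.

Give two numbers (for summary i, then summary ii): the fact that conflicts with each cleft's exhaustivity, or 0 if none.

Summary (i) focuses "Beatrice" (the agent); background same thing, recipient, setting (the manuscript / Samir / in the attic). Fact (6) matches that background with agent = Victor — refutes (i).
Summary (ii) focuses "in the attic" (the setting); background same agent, thing, recipient (Beatrice / the manuscript / Samir). No fact matches that background with a different setting, so 0.

6, 0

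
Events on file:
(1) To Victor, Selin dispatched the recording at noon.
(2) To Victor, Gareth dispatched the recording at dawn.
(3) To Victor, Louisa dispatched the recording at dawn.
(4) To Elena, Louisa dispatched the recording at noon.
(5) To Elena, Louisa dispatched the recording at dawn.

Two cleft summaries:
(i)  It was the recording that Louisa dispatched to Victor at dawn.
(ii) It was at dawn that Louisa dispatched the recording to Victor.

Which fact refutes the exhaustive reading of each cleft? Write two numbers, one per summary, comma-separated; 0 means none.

(i): focus "the recording". No fact shares agent = Louisa, recipient = Victor, setting = at dawn with a different thing. 0.
(ii): focus "at dawn". No fact shares agent = Louisa, thing = the recording, recipient = Victor with a different setting. 0.

0, 0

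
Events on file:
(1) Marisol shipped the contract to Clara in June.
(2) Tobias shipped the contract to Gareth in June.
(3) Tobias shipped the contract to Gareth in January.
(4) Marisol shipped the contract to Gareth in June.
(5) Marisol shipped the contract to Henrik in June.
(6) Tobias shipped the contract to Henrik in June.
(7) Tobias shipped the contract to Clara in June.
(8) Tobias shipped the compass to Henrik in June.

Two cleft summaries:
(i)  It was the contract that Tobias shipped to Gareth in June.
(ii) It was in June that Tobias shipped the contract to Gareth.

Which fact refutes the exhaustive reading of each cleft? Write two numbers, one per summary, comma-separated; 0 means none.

(i): focus "the contract". No fact shares Tobias as agent and Gareth as recipient and in June as setting with a different thing. 0.
(ii): focus "in June". Looking for Tobias as agent and the contract as thing and Gareth as recipient with some other setting — fact (3) has in January there. Refuted.

0, 3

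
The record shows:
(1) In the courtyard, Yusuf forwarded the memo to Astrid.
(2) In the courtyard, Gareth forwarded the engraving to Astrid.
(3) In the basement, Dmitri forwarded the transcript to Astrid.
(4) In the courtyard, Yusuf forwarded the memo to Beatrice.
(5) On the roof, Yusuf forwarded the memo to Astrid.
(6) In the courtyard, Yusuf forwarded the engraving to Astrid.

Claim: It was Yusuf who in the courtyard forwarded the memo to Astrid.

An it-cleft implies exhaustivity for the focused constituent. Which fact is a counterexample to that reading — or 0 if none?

The cleft puts "Yusuf" in focus and presupposes the open proposition with same thing, recipient, setting (the memo / Astrid / in the courtyard).
Exhaustivity: Yusuf is the only agent satisfying that background.
Every other fact differs from the presupposition on some backgrounded slot, so none challenges the exhaustivity.

0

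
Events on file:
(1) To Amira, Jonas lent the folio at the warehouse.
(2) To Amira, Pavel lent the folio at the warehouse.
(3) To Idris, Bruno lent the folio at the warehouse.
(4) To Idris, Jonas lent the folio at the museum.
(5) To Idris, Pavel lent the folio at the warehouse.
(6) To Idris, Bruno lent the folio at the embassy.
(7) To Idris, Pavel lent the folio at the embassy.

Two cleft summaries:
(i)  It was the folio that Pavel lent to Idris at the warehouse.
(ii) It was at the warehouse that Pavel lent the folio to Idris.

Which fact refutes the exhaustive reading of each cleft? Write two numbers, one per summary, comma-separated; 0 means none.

(i): focus "the folio". No fact shares Pavel as agent and Idris as recipient and at the warehouse as setting with a different thing. 0.
(ii): focus "at the warehouse". Looking for Pavel as agent and the folio as thing and Idris as recipient with some other setting — fact (7) has at the embassy there. Refuted.

0, 7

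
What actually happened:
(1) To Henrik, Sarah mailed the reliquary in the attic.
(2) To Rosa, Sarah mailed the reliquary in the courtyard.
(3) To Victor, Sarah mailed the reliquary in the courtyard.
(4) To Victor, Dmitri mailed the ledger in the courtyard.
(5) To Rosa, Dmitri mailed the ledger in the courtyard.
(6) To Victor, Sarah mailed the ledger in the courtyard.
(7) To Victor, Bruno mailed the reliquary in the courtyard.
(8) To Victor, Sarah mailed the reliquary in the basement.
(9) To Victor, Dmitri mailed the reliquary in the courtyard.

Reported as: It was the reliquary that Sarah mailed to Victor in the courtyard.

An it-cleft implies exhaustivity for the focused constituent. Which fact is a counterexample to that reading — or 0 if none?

The cleft puts "the reliquary" in focus and presupposes the open proposition with Sarah as agent and Victor as recipient and in the courtyard as setting.
Exhaustivity: the reliquary is the only thing satisfying that background.
Fact (6) shares the background but with thing = the ledger; exhaustivity is violated.

6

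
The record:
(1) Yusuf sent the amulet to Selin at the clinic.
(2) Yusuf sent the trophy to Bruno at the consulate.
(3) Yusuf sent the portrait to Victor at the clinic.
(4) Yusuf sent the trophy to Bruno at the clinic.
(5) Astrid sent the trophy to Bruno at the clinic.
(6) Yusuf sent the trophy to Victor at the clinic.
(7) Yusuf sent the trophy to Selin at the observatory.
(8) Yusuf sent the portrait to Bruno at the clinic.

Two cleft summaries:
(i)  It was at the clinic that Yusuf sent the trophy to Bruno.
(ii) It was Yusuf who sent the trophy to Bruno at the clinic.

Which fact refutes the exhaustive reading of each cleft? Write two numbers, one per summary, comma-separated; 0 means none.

2, 5

(i): focus "at the clinic". Looking for agent = Yusuf, thing = the trophy, recipient = Bruno with some other setting — fact (2) has at the consulate there. Refuted.
(ii): focus "Yusuf". Looking for thing = the trophy, recipient = Bruno, setting = at the clinic with some other agent — fact (5) has Astrid there. Refuted.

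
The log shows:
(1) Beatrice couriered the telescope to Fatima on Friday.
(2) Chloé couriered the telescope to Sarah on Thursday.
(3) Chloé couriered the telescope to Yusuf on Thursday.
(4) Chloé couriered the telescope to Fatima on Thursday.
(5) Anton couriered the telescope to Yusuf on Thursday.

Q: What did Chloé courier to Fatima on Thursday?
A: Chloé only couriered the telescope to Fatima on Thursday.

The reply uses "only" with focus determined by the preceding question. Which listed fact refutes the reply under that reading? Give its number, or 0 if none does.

Answering "What did ...?" puts focus on the thing — here, "the telescope".
"Only" then excludes alternative things while the background — Chloé as agent and Fatima as recipient and on Thursday as setting — is held fixed.
No fact keeps Chloé as agent and Fatima as recipient and on Thursday as setting while changing the thing; every other fact differs on something backgrounded. The reply stands.
(Fact (2) would refute a reading with focus on the recipient — but that is not what the question asks.)

0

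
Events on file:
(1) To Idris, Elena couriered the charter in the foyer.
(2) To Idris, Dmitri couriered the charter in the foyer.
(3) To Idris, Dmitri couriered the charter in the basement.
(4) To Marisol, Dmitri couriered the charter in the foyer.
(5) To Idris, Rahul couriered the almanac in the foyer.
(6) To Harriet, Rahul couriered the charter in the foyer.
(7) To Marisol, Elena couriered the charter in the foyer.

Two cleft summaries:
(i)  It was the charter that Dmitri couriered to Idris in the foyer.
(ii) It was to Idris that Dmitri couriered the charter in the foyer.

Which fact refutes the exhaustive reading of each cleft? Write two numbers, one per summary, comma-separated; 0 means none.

0, 4

(i): focus "the charter". No fact shares same agent, recipient, setting (Dmitri / Idris / in the foyer) with a different thing. 0.
(ii): focus "Idris". Looking for same agent, thing, setting (Dmitri / the charter / in the foyer) with some other recipient — fact (4) has Marisol there. Refuted.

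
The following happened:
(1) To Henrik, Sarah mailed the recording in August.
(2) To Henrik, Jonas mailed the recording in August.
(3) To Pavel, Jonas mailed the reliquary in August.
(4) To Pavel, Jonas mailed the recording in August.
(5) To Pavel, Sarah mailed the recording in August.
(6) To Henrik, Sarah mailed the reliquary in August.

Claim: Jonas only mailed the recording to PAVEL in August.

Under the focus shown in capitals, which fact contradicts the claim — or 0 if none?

2

The capitals mark "Pavel" as focus. So "only" rules out other recipients, with the rest (agent = Jonas, thing = the recording, setting = in August) as background.
Fact (2) matches on agent = Jonas, thing = the recording, setting = in August, but has recipient = Henrik instead. That refutes the claim.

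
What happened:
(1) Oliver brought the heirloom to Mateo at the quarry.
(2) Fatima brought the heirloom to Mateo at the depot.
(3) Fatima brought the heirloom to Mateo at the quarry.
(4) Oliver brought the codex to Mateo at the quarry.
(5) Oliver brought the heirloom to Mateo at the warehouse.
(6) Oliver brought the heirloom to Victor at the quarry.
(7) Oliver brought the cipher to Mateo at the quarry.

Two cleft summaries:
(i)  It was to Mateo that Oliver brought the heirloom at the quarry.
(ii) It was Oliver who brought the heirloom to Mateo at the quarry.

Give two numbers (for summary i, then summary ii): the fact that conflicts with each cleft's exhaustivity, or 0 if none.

Summary (i) focuses "Mateo" (the recipient); background Oliver as agent and the heirloom as thing and at the quarry as setting. Fact (6) matches that background with recipient = Victor — refutes (i).
Summary (ii) focuses "Oliver" (the agent); background the heirloom as thing and Mateo as recipient and at the quarry as setting. Fact (3) matches that background with agent = Fatima — refutes (ii).

6, 3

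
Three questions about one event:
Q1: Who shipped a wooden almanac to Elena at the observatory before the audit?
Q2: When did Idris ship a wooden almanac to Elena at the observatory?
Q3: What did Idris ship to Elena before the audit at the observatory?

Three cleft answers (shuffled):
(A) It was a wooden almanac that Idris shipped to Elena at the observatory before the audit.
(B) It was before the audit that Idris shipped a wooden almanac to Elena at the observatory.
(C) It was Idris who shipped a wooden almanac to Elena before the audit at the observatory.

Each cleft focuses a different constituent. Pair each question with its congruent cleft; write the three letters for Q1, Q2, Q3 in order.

CBA

Q1 asks about the subject (agent); cleft (C) focuses "Idris", which is the subject (agent) — so Q1 → C.
Q2 asks about the time; cleft (B) focuses "before the audit", which is the time — so Q2 → B.
Q3 asks about the direct object; cleft (A) focuses "a wooden almanac", which is the direct object — so Q3 → A.
Mapping: Q1→C, Q2→B, Q3→A.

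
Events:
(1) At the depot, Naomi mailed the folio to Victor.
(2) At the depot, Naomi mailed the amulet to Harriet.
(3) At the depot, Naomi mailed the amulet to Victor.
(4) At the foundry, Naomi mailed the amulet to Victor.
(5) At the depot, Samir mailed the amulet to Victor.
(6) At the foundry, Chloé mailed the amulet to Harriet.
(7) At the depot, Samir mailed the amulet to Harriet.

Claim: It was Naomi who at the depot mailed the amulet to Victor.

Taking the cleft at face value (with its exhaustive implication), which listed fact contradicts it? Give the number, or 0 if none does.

5

Focus of the cleft: "Naomi" (the agent). Presupposed background: thing = the amulet, recipient = Victor, setting = at the depot.
Exhaustivity: Naomi is the only agent satisfying that background.
Fact (5) shares the background but with agent = Samir; exhaustivity is violated.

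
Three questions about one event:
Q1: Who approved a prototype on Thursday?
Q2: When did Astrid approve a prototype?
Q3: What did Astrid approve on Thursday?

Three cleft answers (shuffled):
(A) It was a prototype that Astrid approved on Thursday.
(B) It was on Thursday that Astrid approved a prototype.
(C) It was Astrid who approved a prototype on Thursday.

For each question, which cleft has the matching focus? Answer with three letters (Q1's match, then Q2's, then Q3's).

CBA

Q1 asks about the subject (agent); cleft (C) focuses "Astrid", which is the subject (agent) — so Q1 → C.
Q2 asks about the time; cleft (B) focuses "on Thursday", which is the time — so Q2 → B.
Q3 asks about the direct object; cleft (A) focuses "a prototype", which is the direct object — so Q3 → A.
Mapping: Q1→C, Q2→B, Q3→A.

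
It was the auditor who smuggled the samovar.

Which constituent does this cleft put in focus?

the auditor

In an it-cleft "It was X that/who ...", the clefted constituent X is the focus; the that/who-clause expresses the presupposed open proposition.
Here the focus is "the auditor". The backgrounded (presupposed) material includes "the samovar".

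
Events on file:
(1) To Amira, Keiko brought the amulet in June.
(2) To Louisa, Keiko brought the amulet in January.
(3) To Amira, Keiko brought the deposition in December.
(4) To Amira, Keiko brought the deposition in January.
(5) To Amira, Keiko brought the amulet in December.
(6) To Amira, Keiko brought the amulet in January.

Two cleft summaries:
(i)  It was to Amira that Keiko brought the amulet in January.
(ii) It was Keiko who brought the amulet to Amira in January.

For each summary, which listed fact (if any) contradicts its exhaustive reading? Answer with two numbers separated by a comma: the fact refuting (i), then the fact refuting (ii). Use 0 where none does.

2, 0

(i): focus "Amira". Looking for Keiko as agent and the amulet as thing and in January as setting with some other recipient — fact (2) has Louisa there. Refuted.
(ii): focus "Keiko". No fact shares the amulet as thing and Amira as recipient and in January as setting with a different agent. 0.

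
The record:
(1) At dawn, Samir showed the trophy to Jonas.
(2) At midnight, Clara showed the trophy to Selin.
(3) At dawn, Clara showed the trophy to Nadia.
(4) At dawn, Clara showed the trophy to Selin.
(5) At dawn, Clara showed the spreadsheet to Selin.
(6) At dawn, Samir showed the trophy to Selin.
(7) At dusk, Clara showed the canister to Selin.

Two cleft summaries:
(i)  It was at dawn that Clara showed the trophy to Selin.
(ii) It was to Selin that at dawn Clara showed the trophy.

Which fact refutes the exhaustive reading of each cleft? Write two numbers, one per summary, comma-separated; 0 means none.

Summary (i) focuses "at dawn" (the setting); background same agent, thing, recipient (Clara / the trophy / Selin). Fact (2) matches that background with setting = at midnight — refutes (i).
Summary (ii) focuses "Selin" (the recipient); background same agent, thing, setting (Clara / the trophy / at dawn). Fact (3) matches that background with recipient = Nadia — refutes (ii).

2, 3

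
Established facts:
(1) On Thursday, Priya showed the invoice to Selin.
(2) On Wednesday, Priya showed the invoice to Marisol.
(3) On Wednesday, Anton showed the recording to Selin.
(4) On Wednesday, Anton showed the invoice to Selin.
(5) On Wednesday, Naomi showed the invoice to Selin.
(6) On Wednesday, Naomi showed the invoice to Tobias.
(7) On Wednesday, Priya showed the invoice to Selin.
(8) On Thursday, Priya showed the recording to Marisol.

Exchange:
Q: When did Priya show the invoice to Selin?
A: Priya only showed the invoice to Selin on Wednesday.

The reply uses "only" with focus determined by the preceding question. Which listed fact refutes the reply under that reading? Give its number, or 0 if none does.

1

Answering "When did ...?" puts focus on the setting — here, "on Wednesday".
"Only" then excludes alternative settings while the background — agent = Priya, thing = the invoice, recipient = Selin — is held fixed.
Fact (1) shares the background with a different setting (on Thursday) — counterexample.
(Fact (2) would refute a reading with focus on the recipient — but that is not what the question asks.)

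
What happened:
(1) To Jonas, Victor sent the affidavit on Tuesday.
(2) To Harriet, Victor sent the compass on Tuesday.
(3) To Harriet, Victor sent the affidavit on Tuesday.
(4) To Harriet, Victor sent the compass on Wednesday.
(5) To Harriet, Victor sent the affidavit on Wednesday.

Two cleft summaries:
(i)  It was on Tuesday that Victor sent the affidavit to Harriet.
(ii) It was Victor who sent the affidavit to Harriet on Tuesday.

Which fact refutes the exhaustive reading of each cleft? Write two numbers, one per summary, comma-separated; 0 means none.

Summary (i) focuses "on Tuesday" (the setting); background agent = Victor, thing = the affidavit, recipient = Harriet. Fact (5) matches that background with setting = on Wednesday — refutes (i).
Summary (ii) focuses "Victor" (the agent); background thing = the affidavit, recipient = Harriet, setting = on Tuesday. No fact matches that background with a different agent, so 0.

5, 0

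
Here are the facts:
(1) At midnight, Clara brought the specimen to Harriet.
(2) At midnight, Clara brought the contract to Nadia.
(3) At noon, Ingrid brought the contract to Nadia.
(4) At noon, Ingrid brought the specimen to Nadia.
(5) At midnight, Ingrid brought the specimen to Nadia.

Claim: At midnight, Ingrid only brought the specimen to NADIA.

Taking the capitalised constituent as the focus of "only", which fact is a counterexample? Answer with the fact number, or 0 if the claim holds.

0

Focus (in capitals) is "Nadia" — the recipient. "Only" excludes alternative recipients while holding fixed agent = Ingrid, thing = the specimen, setting = at midnight.
Every other fact changes something in the background, not just the recipient. Nothing refutes the claim.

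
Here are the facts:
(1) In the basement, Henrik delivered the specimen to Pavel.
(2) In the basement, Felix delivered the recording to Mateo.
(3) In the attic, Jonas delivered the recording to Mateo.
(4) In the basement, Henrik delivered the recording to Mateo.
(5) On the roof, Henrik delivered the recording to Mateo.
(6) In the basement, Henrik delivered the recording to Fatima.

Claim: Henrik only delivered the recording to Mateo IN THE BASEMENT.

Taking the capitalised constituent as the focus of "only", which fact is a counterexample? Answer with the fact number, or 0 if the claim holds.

The capitals mark "in the basement" as focus. So "only" rules out other settings, with the rest (Henrik as agent and the recording as thing and Mateo as recipient) as background.
Fact (5) shares the background but differs in setting (on the roof) — a counterexample.

5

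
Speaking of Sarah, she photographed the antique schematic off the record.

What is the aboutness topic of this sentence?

Sarah

The construction explicitly marks "Sarah" as what the sentence is about — the topic.
The remainder of the clause is the comment (what is said about the topic).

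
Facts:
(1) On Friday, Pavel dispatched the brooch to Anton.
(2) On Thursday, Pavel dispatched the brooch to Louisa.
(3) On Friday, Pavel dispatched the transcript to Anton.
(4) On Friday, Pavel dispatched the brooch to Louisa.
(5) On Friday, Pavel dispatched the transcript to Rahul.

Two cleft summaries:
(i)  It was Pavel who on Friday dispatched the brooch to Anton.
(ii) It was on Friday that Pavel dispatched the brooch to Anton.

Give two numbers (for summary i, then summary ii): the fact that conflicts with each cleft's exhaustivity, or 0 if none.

(i): focus "Pavel". No fact shares the brooch as thing and Anton as recipient and on Friday as setting with a different agent. 0.
(ii): focus "on Friday". No fact shares Pavel as agent and the brooch as thing and Anton as recipient with a different setting. 0.

0, 0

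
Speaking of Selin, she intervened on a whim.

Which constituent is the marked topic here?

Selin

The construction explicitly marks "Selin" as what the sentence is about — the topic.
The remainder of the clause is the comment (what is said about the topic).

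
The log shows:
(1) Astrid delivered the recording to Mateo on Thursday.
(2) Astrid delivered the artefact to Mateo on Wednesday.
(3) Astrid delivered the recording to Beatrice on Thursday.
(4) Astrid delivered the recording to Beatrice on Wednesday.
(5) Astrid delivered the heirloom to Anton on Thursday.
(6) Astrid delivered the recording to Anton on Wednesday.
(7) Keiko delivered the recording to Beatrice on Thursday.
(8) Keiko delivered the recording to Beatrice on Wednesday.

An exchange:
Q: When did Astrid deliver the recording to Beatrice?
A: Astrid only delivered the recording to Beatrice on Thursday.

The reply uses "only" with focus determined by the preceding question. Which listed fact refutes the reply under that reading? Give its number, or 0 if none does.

4

Answering "When did ...?" puts focus on the setting — here, "on Thursday".
So "only" ranges over settings; the rest (same agent, thing, recipient (Astrid / the recording / Beatrice)) is presupposed.
Fact (4) keeps same agent, thing, recipient (Astrid / the recording / Beatrice) but has setting = on Wednesday; that refutes the reply.
(Fact (1) would refute a reading with focus on the recipient — but that is not what the question asks.)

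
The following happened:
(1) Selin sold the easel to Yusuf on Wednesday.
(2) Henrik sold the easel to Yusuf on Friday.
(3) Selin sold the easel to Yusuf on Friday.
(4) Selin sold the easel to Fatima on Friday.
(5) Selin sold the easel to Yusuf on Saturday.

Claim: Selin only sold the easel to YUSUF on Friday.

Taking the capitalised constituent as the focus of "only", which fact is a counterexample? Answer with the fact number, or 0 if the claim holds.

4

Focus (in capitals) is "Yusuf" — the recipient. "Only" excludes alternative recipients while holding fixed agent = Selin, thing = the easel, setting = on Friday.
Fact (4) shares the background but differs in recipient (Fatima) — a counterexample.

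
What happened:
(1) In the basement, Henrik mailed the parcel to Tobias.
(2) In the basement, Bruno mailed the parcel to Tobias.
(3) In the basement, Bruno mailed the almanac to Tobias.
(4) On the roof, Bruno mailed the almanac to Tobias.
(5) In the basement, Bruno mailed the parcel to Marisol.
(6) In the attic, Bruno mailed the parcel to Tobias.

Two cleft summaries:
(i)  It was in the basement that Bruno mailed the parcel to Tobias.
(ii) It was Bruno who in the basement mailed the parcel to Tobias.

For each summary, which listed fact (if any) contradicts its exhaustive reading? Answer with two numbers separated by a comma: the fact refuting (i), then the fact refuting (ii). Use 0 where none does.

6, 1

(i): focus "in the basement". Looking for same agent, thing, recipient (Bruno / the parcel / Tobias) with some other setting — fact (6) has in the attic there. Refuted.
(ii): focus "Bruno". Looking for same thing, recipient, setting (the parcel / Tobias / in the basement) with some other agent — fact (1) has Henrik there. Refuted.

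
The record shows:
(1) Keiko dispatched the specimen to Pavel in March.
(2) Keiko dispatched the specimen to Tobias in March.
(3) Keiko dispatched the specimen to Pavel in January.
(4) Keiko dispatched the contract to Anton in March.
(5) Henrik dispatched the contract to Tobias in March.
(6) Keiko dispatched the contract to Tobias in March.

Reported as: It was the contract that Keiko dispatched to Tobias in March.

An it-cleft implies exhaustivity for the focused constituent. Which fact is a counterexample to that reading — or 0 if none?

2

Focus of the cleft: "the contract" (the thing). Presupposed background: agent = Keiko, recipient = Tobias, setting = in March.
The exhaustive reading says no other thing fits that background.
Fact (2) shares the background but with thing = the specimen; exhaustivity is violated.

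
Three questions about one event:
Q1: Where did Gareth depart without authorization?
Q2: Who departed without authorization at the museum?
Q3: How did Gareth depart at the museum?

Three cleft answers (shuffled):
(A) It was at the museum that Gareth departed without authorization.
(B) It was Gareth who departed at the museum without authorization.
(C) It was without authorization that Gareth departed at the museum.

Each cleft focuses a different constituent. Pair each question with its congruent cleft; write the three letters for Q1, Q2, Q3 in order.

Q1 asks about the location; cleft (A) focuses "at the museum", which is the location — so Q1 → A.
Q2 asks about the subject (agent); cleft (B) focuses "Gareth", which is the subject (agent) — so Q2 → B.
Q3 asks about the manner; cleft (C) focuses "without authorization", which is the manner — so Q3 → C.
Mapping: Q1→A, Q2→B, Q3→C.

ABC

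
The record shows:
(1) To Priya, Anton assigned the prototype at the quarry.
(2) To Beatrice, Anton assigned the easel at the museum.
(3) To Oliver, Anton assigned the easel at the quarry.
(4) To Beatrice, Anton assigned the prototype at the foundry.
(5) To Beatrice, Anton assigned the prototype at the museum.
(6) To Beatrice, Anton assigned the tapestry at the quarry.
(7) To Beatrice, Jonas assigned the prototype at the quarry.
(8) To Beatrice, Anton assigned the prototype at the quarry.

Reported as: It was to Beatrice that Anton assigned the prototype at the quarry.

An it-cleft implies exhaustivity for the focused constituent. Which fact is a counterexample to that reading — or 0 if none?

The cleft puts "Beatrice" in focus and presupposes the open proposition with agent = Anton, thing = the prototype, setting = at the quarry.
Exhaustivity: Beatrice is the only recipient satisfying that background.
But fact (1) also has agent = Anton, thing = the prototype, setting = at the quarry, with recipient = Priya — so the exhaustive reading fails.

1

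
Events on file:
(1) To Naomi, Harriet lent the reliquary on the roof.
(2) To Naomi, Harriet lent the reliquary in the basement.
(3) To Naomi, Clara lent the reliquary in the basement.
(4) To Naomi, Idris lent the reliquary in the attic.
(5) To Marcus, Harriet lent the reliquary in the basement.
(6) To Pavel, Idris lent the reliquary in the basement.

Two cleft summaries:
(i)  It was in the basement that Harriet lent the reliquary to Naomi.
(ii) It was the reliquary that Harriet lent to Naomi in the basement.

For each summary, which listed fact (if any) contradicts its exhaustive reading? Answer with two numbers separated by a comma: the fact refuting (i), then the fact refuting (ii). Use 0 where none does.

1, 0

Summary (i) focuses "in the basement" (the setting); background agent = Harriet, thing = the reliquary, recipient = Naomi. Fact (1) matches that background with setting = on the roof — refutes (i).
Summary (ii) focuses "the reliquary" (the thing); background agent = Harriet, recipient = Naomi, setting = in the basement. No fact matches that background with a different thing, so 0.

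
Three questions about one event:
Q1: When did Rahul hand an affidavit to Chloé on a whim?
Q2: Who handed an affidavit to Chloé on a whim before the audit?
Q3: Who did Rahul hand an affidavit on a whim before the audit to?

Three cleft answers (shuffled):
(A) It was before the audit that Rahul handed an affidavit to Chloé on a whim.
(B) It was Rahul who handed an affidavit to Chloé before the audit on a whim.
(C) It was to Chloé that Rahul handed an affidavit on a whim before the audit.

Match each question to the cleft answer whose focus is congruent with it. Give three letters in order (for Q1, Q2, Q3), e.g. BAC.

Q1 asks about the time; cleft (A) focuses "before the audit", which is the time — so Q1 → A.
Q2 asks about the subject (agent); cleft (B) focuses "Rahul", which is the subject (agent) — so Q2 → B.
Q3 asks about the recipient; cleft (C) focuses "to Chloé", which is the recipient — so Q3 → C.
Mapping: Q1→A, Q2→B, Q3→C.

ABC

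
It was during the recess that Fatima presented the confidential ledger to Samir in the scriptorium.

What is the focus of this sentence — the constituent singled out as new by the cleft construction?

In an it-cleft "It was X that/who ...", the clefted constituent X is the focus; the that/who-clause expresses the presupposed open proposition.
Here the focus is "during the recess". The backgrounded (presupposed) material includes "Fatima", "the confidential ledger", "to Samir" and "in the scriptorium".

during the recess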